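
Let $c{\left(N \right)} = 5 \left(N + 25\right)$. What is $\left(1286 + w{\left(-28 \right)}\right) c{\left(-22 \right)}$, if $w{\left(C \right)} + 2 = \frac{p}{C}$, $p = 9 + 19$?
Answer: $19245$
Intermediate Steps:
$c{\left(N \right)} = 125 + 5 N$ ($c{\left(N \right)} = 5 \left(25 + N\right) = 125 + 5 N$)
$p = 28$
$w{\left(C \right)} = -2 + \frac{28}{C}$
$\left(1286 + w{\left(-28 \right)}\right) c{\left(-22 \right)} = \left(1286 - \left(2 - \frac{28}{-28}\right)\right) \left(125 + 5 \left(-22\right)\right) = \left(1286 + \left(-2 + 28 \left(- \frac{1}{28}\right)\right)\right) \left(125 - 110\right) = \left(1286 - 3\right) 15 = 1283 \cdot 15 = 19245$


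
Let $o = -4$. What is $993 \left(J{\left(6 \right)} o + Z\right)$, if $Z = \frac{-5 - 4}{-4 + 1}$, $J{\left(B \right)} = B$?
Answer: $-20853$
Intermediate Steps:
$Z = 3$ ($Z = - \frac{9}{-3} = \left(-9\right) \left(- \frac{1}{3}\right) = 3$)
$993 \left(J{\left(6 \right)} o + Z\right) = 993 \left(6 \left(-4\right) + 3\right) = 993 \left(-24 + 3\right) = 993 \left(-21\right) = -20853$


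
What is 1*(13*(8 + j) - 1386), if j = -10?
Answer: -1412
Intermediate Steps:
1*(13*(8 + j) - 1386) = 1*(13*(8 - 10) - 1386) = 1*(13*(-2) - 1386) = 1*(-26 - 1386) = 1*(-1412) = -1412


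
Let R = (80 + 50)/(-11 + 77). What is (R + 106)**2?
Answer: 12694969/1089 ≈ 11657.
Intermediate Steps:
R = 65/33 (R = 130/66 = 130*(1/66) = 65/33 ≈ 1.9697)
(R + 106)**2 = (65/33 + 106)**2 = (3563/33)**2 = 12694969/1089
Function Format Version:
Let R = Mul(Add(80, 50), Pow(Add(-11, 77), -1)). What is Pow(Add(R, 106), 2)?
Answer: Rational(12694969, 1089) ≈ 11657.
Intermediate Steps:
R = Rational(65, 33) (R = Mul(130, Pow(66, -1)) = Mul(130, Rational(1, 66)) = Rational(65, 33) ≈ 1.9697)
Pow(Add(R, 106), 2) = Pow(Add(Rational(65, 33), 106), 2) = Pow(Rational(3563, 33), 2) = Rational(12694969, 1089)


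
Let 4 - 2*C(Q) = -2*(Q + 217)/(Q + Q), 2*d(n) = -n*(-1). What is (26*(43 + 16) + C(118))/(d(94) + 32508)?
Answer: 21343/451940 ≈ 0.047225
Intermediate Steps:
d(n) = n/2 (d(n) = (-n*(-1))/2 = n/2)
C(Q) = 2 + (217 + Q)/(2*Q) (C(Q) = 2 - (-1)/((Q + Q)/(Q + 217)) = 2 - (-1)/((2*Q)/(217 + Q)) = 2 - (-1)/(2*Q/(217 + Q)) = 2 - (-1)*(217 + Q)/(2*Q) = 2 + (217 + Q)/(2*Q))
(26*(43 + 16) + C(118))/(d(94) + 32508) = (26*(43 + 16) + (1/2)*(217 + 5*118)/118)/((1/2)*94 + 32508) = (26*59 + (1/2)*(1/118)*(217 + 590))/(47 + 32508) = (1534 + (1/2)*(1/118)*807)/32555 = (1534 + 807/236)*(1/32555) = (362831/236)*(1/32555) = 21343/451940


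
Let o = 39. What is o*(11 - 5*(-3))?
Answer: 1014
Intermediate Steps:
o*(11 - 5*(-3)) = 39*(11 - 5*(-3)) = 39*(11 + 15) = 39*26 = 1014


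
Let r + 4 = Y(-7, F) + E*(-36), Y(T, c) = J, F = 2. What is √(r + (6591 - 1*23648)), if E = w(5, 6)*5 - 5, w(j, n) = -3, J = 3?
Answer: I*√16338 ≈ 127.82*I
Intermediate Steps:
Y(T, c) = 3
E = -20 (E = -3*5 - 5 = -15 - 5 = -20)
r = 719 (r = -4 + (3 - 20*(-36)) = -4 + (3 + 720) = -4 + 723 = 719)
√(r + (6591 - 1*23648)) = √(719 + (6591 - 1*23648)) = √(719 + (6591 - 23648)) = √(719 - 17057) = √(-16338) = I*√16338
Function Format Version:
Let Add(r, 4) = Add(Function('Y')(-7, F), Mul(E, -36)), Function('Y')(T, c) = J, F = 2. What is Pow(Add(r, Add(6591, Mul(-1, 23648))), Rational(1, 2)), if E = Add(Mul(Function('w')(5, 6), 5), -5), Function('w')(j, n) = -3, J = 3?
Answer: Mul(I, Pow(16338, Rational(1, 2))) ≈ Mul(127.82, I)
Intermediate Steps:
Function('Y')(T, c) = 3
E = -20 (E = Add(Mul(-3, 5), -5) = Add(-15, -5) = -20)
r = 719 (r = Add(-4, Add(3, Mul(-20, -36))) = Add(-4, Add(3, 720)) = Add(-4, 723) = 719)
Pow(Add(r, Add(6591, Mul(-1, 23648))), Rational(1, 2)) = Pow(Add(719, Add(6591, Mul(-1, 23648))), Rational(1, 2)) = Pow(Add(719, Add(6591, -23648)), Rational(1, 2)) = Pow(Add(719, -17057), Rational(1, 2)) = Pow(-16338, Rational(1, 2)) = Mul(I, Pow(16338, Rational(1, 2)))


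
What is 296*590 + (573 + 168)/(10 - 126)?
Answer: 20257499/116 ≈ 1.7463e+5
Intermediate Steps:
296*590 + (573 + 168)/(10 - 126) = 174640 + 741/(-116) = 174640 + 741*(-1/116) = 174640 - 741/116 = 20257499/116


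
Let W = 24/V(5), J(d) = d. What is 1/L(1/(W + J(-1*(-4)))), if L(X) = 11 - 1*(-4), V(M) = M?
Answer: 1/15 ≈ 0.066667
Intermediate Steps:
W = 24/5 ≈ 4.8000
L(X) = 15 (L(X) = 11 + 4 = 15)
1/L(1/(W + J(-1*(-4)))) = 1/15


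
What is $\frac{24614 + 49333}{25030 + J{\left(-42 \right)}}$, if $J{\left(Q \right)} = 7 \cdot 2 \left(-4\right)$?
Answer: $\frac{73947}{24974} \approx 2.961$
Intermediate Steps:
$J{\left(Q \right)} = -56$ ($J{\left(Q \right)} = 14 \left(-4\right) = -56$)
$\frac{24614 + 49333}{25030 + J{\left(-42 \right)}} = \frac{24614 + 49333}{25030 - 56} = \frac{73947}{24974}$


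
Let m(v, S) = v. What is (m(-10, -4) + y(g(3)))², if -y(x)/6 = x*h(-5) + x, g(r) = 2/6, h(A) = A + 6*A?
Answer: 3364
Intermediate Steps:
h(A) = 7*A
g(r) = ⅓ (g(r) = 2*(⅙) = ⅓)
y(x) = 204*x (y(x) = -6*(x*(7*(-5)) + x) = -6*(x*(-35) + x) = -6*(-35*x + x) = -(-204)*x = 204*x)
(m(-10, -4) + y(g(3)))² = (-10 + 204*(⅓))² = (-10 + 68)² = 58² = 3364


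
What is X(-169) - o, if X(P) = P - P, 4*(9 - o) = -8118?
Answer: -4077/2 ≈ -2038.5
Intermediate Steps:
o = 4077/2 (o = 9 - ¼*(-8118) = 9 + 4059/2 = 4077/2 ≈ 2038.5)
X(P) = 0
X(-169) - o = 0 - 1*4077/2 = 0 - 4077/2 = -4077/2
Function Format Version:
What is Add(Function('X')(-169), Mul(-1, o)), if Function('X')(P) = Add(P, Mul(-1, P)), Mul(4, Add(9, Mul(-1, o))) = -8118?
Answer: Rational(-4077, 2) ≈ -2038.5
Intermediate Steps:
o = Rational(4077, 2) (o = Add(9, Mul(Rational(-1, 4), -8118)) = Add(9, Rational(4059, 2)) = Rational(4077, 2) ≈ 2038.5)
Function('X')(P) = 0
Add(Function('X')(-169), Mul(-1, o)) = Add(0, Mul(-1, Rational(4077, 2))) = Add(0, Rational(-4077, 2)) = Rational(-4077, 2)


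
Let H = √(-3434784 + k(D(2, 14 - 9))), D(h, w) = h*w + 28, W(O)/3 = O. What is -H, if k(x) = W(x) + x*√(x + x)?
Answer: -I*√(3434670 - 76*√19) ≈ -1853.2*I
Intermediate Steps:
W(O) = 3*O
D(h, w) = 28 + h*w
k(x) = 3*x + √2*x^(3/2) (k(x) = 3*x + x*√(x + x) = 3*x + x*√(2*x) = 3*x + x*(√2*√x) = 3*x + √2*x^(3/2))
H = √(-3434670 + 76*√19) (H = √(-3434784 + (3*(28 + 2*(14 - 9)) + √2*(28 + 2*(14 - 9))^(3/2))) = √(-3434784 + (3*(28 + 2*5) + √2*(28 + 2*5)^(3/2))) = √(-3434784 + (3*(28 + 10) + √2*(28 + 10)^(3/2))) = √(-3434784 + (3*38 + √2*38^(3/2))) = √(-3434784 + (114 + √2*(38*√38))) = √(-3434784 + (114 + 76*√19)) = √(-3434670 + 76*√19) ≈ 1853.2*I)
-H = -√(-3434670 + 76*√19)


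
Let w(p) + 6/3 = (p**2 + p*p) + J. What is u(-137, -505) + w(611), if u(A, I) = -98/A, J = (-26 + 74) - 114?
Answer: 102280736/137 ≈ 7.4658e+5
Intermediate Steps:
J = -66 (J = 48 - 114 = -66)
w(p) = -68 + 2*p**2 (w(p) = -2 + ((p**2 + p*p) - 66) = -2 + ((p**2 + p**2) - 66) = -2 + (2*p**2 - 66) = -2 + (-66 + 2*p**2) = -68 + 2*p**2)
u(-137, -505) + w(611) = -98/(-137) + (-68 + 2*611**2) = -98*(-1/137) + (-68 + 2*373321) = 98/137 + (-68 + 746642) = 98/137 + 746574 = 102280736/137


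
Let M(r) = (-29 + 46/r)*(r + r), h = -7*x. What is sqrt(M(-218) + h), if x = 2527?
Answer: I*sqrt(4953) ≈ 70.378*I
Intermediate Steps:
h = -17689 (h = -7*2527 = -17689)
M(r) = 2*r*(-29 + 46/r) (M(r) = (-29 + 46/r)*(2*r) = 2*r*(-29 + 46/r))
sqrt(M(-218) + h) = sqrt((92 - 58*(-218)) - 17689) = sqrt((92 + 12644) - 17689) = sqrt(12736 - 17689) = sqrt(-4953) = I*sqrt(4953)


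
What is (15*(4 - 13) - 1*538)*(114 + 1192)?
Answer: -878938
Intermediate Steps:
(15*(4 - 13) - 1*538)*(114 + 1192) = (15*(-9) - 538)*1306 = (-135 - 538)*1306 = -673*1306 = -878938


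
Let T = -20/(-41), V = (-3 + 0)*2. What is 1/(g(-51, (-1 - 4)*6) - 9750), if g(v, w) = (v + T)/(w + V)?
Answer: -1476/14388929 ≈ -0.00010258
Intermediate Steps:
V = -6 (V = -3*2 = -6)
T = 20/41 (T = -20*(-1/41) = 20/41 ≈ 0.48780)
g(v, w) = (20/41 + v)/(-6 + w) (g(v, w) = (v + 20/41)/(w - 6) = (20/41 + v)/(-6 + w))
1/(g(-51, (-1 - 4)*6) - 9750) = 1/((20/41 - 51)/(-6 + (-1 - 4)*6) - 9750) = 1/(-2071/41/(-6 - 5*6) - 9750) = 1/(-2071/41/(-6 - 30) - 9750) = 1/(-2071/41/(-36) - 9750) = 1/(-1/36*(-2071/41) - 9750) = 1/(2071/1476 - 9750) = 1/(-14388929/1476) = -1476/14388929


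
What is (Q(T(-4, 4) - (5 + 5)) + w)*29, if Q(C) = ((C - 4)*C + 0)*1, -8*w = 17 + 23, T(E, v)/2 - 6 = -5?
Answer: 2639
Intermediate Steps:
T(E, v) = 2 (T(E, v) = 12 + 2*(-5) = 12 - 10 = 2)
w = -5 (w = -(17 + 23)/8 = -⅛*40 = -5)
Q(C) = C*(-4 + C) (Q(C) = ((-4 + C)*C + 0)*1 = (C*(-4 + C) + 0)*1 = (C*(-4 + C))*1 = C*(-4 + C))
(Q(T(-4, 4) - (5 + 5)) + w)*29 = ((2 - (5 + 5))*(-4 + (2 - (5 + 5))) - 5)*29 = ((2 - 1*10)*(-4 + (2 - 1*10)) - 5)*29 = ((2 - 10)*(-4 + (2 - 10)) - 5)*29 = (-8*(-4 - 8) - 5)*29 = (-8*(-12) - 5)*29 = (96 - 5)*29 = 91*29 = 2639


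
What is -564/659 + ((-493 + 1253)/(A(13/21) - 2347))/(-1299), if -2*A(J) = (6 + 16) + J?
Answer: -24181942628/28263335003 ≈ -0.85559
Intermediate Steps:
A(J) = -11 - J/2 (A(J) = -((6 + 16) + J)/2 = -(22 + J)/2 = -11 - J/2)
-564/659 + ((-493 + 1253)/(A(13/21) - 2347))/(-1299) = -564/659 + ((-493 + 1253)/((-11 - 13/(2*21)) - 2347))/(-1299) = -564*1/659 + (760/((-11 - 13/(2*21)) - 2347))*(-1/1299) = -564/659 + (760/((-11 - 1/2*13/21) - 2347))*(-1/1299) = -564/659 + (760/((-11 - 13/42) - 2347))*(-1/1299) = -564/659 + (760/(-475/42 - 2347))*(-1/1299) = -564/659 + (760/(-99049/42))*(-1/1299) = -564/659 + (760*(-42/99049))*(-1/1299) = -564/659 - 31920/99049*(-1/1299) = -564/659 + 10640/42888217 = -24181942628/28263335003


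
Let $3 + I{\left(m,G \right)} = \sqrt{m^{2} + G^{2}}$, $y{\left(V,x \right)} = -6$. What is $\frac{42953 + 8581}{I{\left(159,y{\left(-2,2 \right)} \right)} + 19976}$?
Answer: $\frac{514644291}{199447706} - \frac{77301 \sqrt{2813}}{199447706} \approx 2.5598$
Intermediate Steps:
$I{\left(m,G \right)} = -3 + \sqrt{G^{2} + m^{2}}$ ($I{\left(m,G \right)} = -3 + \sqrt{m^{2} + G^{2}} = -3 + \sqrt{G^{2} + m^{2}}$)
$\frac{42953 + 8581}{I{\left(159,y{\left(-2,2 \right)} \right)} + 19976} = \frac{42953 + 8581}{\left(-3 + \sqrt{\left(-6\right)^{2} + 159^{2}}\right) + 19976} = \frac{51534}{\left(-3 + \sqrt{36 + 25281}\right) + 19976} = \frac{51534}{\left(-3 + \sqrt{25317}\right) + 19976} = \frac{51534}{\left(-3 + 3 \sqrt{2813}\right) + 19976} = \frac{51534}{19973 + 3 \sqrt{2813}}$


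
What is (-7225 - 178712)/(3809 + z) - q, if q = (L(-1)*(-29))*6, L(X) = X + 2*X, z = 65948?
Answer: -36599091/69757 ≈ -524.67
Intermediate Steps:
L(X) = 3*X
q = 522 (q = ((3*(-1))*(-29))*6 = -3*(-29)*6 = 87*6 = 522)
(-7225 - 178712)/(3809 + z) - q = (-7225 - 178712)/(3809 + 65948) - 1*522 = -185937/69757 - 522 = -36599091/69757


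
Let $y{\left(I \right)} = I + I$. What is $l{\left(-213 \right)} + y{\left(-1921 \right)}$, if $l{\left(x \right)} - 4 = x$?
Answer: $-4051$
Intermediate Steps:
$y{\left(I \right)} = 2 I$
$l{\left(x \right)} = 4 + x$
$l{\left(-213 \right)} + y{\left(-1921 \right)} = \left(4 - 213\right) + 2 \left(-1921\right) = -209 - 3842 = -4051$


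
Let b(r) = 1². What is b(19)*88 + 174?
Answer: 262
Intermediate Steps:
b(r) = 1
b(19)*88 + 174 = 1*88 + 174 = 88 + 174 = 262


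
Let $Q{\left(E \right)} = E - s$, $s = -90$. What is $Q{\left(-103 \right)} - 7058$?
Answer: $-7071$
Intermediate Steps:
$Q{\left(E \right)} = 90 + E$ ($Q{\left(E \right)} = E - -90 = E + 90 = 90 + E$)
$Q{\left(-103 \right)} - 7058 = \left(90 - 103\right) - 7058 = -13 - 7058 = -7071$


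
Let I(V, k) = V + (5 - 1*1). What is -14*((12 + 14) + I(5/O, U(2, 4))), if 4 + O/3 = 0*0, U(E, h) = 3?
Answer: -2485/6 ≈ -414.17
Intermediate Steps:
O = -12 (O = -12 + 3*(0*0) = -12 + 3*0 = -12 + 0 = -12)
I(V, k) = 4 + V (I(V, k) = V + (5 - 1) = V + 4 = 4 + V)
-14*((12 + 14) + I(5/O, U(2, 4))) = -14*((12 + 14) + (4 + 5/(-12))) = -14*(26 + (4 + 5*(-1/12))) = -14*(26 + (4 - 5/12)) = -14*(26 + 43/12) = -14*355/12 = -2485/6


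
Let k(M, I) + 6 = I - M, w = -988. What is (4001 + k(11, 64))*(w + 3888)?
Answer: 11739200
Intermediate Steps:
k(M, I) = -6 + I - M (k(M, I) = -6 + (I - M) = -6 + I - M)
(4001 + k(11, 64))*(w + 3888) = (4001 + (-6 + 64 - 1*11))*(-988 + 3888) = (4001 + (-6 + 64 - 11))*2900 = (4001 + 47)*2900 = 4048*2900 = 11739200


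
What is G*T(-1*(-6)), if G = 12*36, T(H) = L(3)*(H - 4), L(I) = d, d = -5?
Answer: -4320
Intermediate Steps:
L(I) = -5
T(H) = 20 - 5*H (T(H) = -5*(H - 4) = -5*(-4 + H) = 20 - 5*H)
G = 432
G*T(-1*(-6)) = 432*(20 - (-5)*(-6)) = 432*(20 - 5*6) = 432*(20 - 30) = 432*(-10) = -4320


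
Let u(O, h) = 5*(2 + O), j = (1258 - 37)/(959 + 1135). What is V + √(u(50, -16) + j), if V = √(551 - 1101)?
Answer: √126957126/698 + 5*I*√22 ≈ 16.143 + 23.452*I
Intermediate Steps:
j = 407/698 (j = 1221/2094 = 1221*(1/2094) = 407/698 ≈ 0.58309)
u(O, h) = 10 + 5*O
V = 5*I*√22 (V = √(-550) = 5*I*√22 ≈ 23.452*I)
V + √(u(50, -16) + j) = 5*I*√22 + √((10 + 5*50) + 407/698) = 5*I*√22 + √((10 + 250) + 407/698) = 5*I*√22 + √(260 + 407/698) = 5*I*√22 + √(181887/698) = 5*I*√22 + √126957126/698 = √126957126/698 + 5*I*√22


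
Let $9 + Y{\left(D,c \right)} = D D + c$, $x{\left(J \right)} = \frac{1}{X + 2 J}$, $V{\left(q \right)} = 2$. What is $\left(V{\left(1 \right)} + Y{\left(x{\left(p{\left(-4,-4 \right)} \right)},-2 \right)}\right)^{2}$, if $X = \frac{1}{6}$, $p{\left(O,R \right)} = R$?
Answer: $\frac{393824025}{4879681} \approx 80.707$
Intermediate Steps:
$X = \frac{1}{6} \approx 0.16667$
$x{\left(J \right)} = \frac{1}{\frac{1}{6} + 2 J}$
$Y{\left(D,c \right)} = -9 + c + D^{2}$ ($Y{\left(D,c \right)} = -9 + \left(D D + c\right) = -9 + \left(D^{2} + c\right) = -9 + \left(c + D^{2}\right) = -9 + c + D^{2}$)
$\left(V{\left(1 \right)} + Y{\left(x{\left(p{\left(-4,-4 \right)} \right)},-2 \right)}\right)^{2} = \left(2 - \left(11 - \frac{36}{\left(1 + 12 \left(-4\right)\right)^{2}}\right)\right)^{2} = \left(2 - \left(11 - \frac{36}{\left(1 - 48\right)^{2}}\right)\right)^{2} = \left(2 - \left(11 - \frac{36}{2209}\right)\right)^{2} = \left(2 - \frac{24263}{2209}\right)^{2} = \left(- \frac{19845}{2209}\right)^{2} = \frac{393824025}{4879681}$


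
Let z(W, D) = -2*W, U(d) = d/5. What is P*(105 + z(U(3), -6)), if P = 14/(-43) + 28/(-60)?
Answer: -88403/1075 ≈ -82.235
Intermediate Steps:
U(d) = d/5 (U(d) = d*(⅕) = d/5)
P = -511/645 (P = 14*(-1/43) + 28*(-1/60) = -14/43 - 7/15 = -511/645 ≈ -0.79225)
P*(105 + z(U(3), -6)) = -511*(105 - 2*3/5)/645 = -511*(105 - 2*⅗)/645 = -511*(105 - 6/5)/645 = -511/645*519/5 = -88403/1075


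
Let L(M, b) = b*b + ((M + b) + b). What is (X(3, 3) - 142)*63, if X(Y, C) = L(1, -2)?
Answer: -8883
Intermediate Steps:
L(M, b) = M + b² + 2*b (L(M, b) = b² + (M + 2*b) = M + b² + 2*b)
X(Y, C) = 1 (X(Y, C) = 1 + (-2)² + 2*(-2) = 1 + 4 - 4 = 1)
(X(3, 3) - 142)*63 = (1 - 142)*63 = -141*63 = -8883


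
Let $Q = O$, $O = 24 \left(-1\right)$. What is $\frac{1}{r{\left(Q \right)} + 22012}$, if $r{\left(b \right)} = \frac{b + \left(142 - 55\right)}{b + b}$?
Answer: $\frac{16}{352171} \approx 4.5432 \cdot 10^{-5}$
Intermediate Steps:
$O = -24$
$Q = -24$
$r{\left(b \right)} = \frac{87 + b}{2 b}$ ($r{\left(b \right)} = \frac{b + 87}{2 b} = \left(87 + b\right) \frac{1}{2 b} = \frac{87 + b}{2 b}$)
$\frac{1}{r{\left(Q \right)} + 22012} = \frac{1}{\frac{87 - 24}{2 \left(-24\right)} + 22012} = \frac{1}{\frac{1}{2} \left(- \frac{1}{24}\right) 63 + 22012} = \frac{1}{- \frac{21}{16} + 22012} = \frac{1}{\frac{352171}{16}} = \frac{16}{352171}$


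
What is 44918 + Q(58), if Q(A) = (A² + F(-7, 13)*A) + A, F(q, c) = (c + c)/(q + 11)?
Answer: 48717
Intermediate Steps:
F(q, c) = 2*c/(11 + q) (F(q, c) = (2*c)/(11 + q) = 2*c/(11 + q))
Q(A) = A² + 15*A/2 (Q(A) = (A² + (2*13/(11 - 7))*A) + A = (A² + (2*13/4)*A) + A = (A² + (2*13*(¼))*A) + A = (A² + 13*A/2) + A = A² + 15*A/2)
44918 + Q(58) = 44918 + (½)*58*(15 + 2*58) = 44918 + (½)*58*(15 + 116) = 44918 + (½)*58*131 = 44918 + 3799 = 48717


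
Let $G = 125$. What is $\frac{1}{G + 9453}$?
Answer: $\frac{1}{9578} \approx 0.00010441$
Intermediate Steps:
$\frac{1}{G + 9453} = \frac{1}{125 + 9453} = \frac{1}{9578}$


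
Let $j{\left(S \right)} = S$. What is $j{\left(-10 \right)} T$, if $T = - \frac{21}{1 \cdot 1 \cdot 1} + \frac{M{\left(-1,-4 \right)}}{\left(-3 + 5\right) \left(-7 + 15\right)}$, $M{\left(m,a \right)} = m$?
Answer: $\frac{1685}{8} \approx 210.63$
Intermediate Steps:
$T = - \frac{337}{16}$ ($T = - \frac{21}{1 \cdot 1 \cdot 1} - \frac{1}{\left(-3 + 5\right) \left(-7 + 15\right)} = - \frac{21}{1 \cdot 1} - \frac{1}{2 \cdot 8} = - \frac{21}{1} - \frac{1}{16} = \left(-21\right) 1 - \frac{1}{16} = -21 - \frac{1}{16} = - \frac{337}{16} \approx -21.063$)
$j{\left(-10 \right)} T = \left(-10\right) \left(- \frac{337}{16}\right) = \frac{1685}{8}$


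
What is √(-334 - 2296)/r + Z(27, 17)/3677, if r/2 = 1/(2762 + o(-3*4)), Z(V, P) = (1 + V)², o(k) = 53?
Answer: 784/3677 + 2815*I*√2630/2 ≈ 0.21322 + 72182.0*I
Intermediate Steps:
r = 2/2815 (r = 2/(2762 + 53) = 2/2815 ≈ 0.00071048)
√(-334 - 2296)/r + Z(27, 17)/3677 = √(-334 - 2296)/(2/2815) + (1 + 27)²/3677 = √(-2630)*(2815/2) + 28²*(1/3677) = (I*√2630)*(2815/2) + 784*(1/3677) = 2815*I*√2630/2 + 784/3677 = 784/3677 + 2815*I*√2630/2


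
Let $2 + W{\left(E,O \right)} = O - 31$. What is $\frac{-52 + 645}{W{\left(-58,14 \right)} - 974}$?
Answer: $- \frac{593}{993} \approx -0.59718$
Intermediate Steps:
$W{\left(E,O \right)} = -33 + O$ ($W{\left(E,O \right)} = -2 + \left(O - 31\right) = -2 + \left(-31 + O\right) = -33 + O$)
$\frac{-52 + 645}{W{\left(-58,14 \right)} - 974} = \frac{-52 + 645}{\left(-33 + 14\right) - 974} = \frac{593}{-19 - 974} = \frac{593}{-993} = 593 \left(- \frac{1}{993}\right) = - \frac{593}{993}$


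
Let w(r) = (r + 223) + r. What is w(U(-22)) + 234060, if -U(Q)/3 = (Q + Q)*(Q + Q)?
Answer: 222667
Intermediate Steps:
U(Q) = -12*Q² (U(Q) = -3*(Q + Q)*(Q + Q) = -3*2*Q*2*Q = -12*Q²)
w(r) = 223 + 2*r (w(r) = (223 + r) + r = 223 + 2*r)
w(U(-22)) + 234060 = (223 + 2*(-12*(-22)²)) + 234060 = (223 + 2*(-12*484)) + 234060 = (223 + 2*(-5808)) + 234060 = (223 - 11616) + 234060 = -11393 + 234060 = 222667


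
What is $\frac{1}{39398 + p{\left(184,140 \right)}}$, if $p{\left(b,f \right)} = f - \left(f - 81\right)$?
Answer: $\frac{1}{39479} \approx 2.533 \cdot 10^{-5}$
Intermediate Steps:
$p{\left(b,f \right)} = 81$ ($p{\left(b,f \right)} = f - \left(-81 + f\right) = 81$)
$\frac{1}{39398 + p{\left(184,140 \right)}} = \frac{1}{39398 + 81} = \frac{1}{39479}$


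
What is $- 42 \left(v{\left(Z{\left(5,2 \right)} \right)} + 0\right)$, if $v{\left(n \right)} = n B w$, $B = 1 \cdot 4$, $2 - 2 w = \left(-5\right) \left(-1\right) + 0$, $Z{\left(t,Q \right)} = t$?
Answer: $1260$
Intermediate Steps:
$w = - \frac{3}{2}$ ($w = 1 - \frac{\left(-5\right) \left(-1\right) + 0}{2} = 1 - \frac{5 + 0}{2} = 1 - \frac{5}{2} = - \frac{3}{2} \approx -1.5$)
$B = 4$
$v{\left(n \right)} = - 6 n$ ($v{\left(n \right)} = n 4 \left(- \frac{3}{2}\right) = 4 n \left(- \frac{3}{2}\right) = - 6 n$)
$- 42 \left(v{\left(Z{\left(5,2 \right)} \right)} + 0\right) = - 42 \left(\left(-6\right) 5 + 0\right) = - 42 \left(-30 + 0\right) = \left(-42\right) \left(-30\right) = 1260$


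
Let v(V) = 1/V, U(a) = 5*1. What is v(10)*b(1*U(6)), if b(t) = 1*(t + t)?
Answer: 1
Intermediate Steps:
U(a) = 5
b(t) = 2*t (b(t) = 1*(2*t) = 2*t)
v(10)*b(1*U(6)) = (2*(1*5))/10 = (2*5)/10 = (⅒)*10 = 1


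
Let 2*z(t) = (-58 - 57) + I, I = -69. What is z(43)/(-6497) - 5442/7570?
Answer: -17330117/24591145 ≈ -0.70473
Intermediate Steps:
z(t) = -92 (z(t) = ((-58 - 57) - 69)/2 = (-115 - 69)/2 = (1/2)*(-184) = -92)
z(43)/(-6497) - 5442/7570 = -92/(-6497) - 5442/7570 = -92*(-1/6497) - 5442*1/7570 = 92/6497 - 2721/3785 = -17330117/24591145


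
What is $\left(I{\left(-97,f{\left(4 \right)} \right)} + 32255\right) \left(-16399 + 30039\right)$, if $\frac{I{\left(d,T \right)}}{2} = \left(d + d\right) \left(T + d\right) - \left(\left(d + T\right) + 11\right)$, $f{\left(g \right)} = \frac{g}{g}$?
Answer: $950339720$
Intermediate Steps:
$f{\left(g \right)} = 1$
$I{\left(d,T \right)} = -22 - 2 T - 2 d + 4 d \left(T + d\right)$ ($I{\left(d,T \right)} = 2 \left(\left(d + d\right) \left(T + d\right) - \left(\left(d + T\right) + 11\right)\right) = 2 \left(2 d \left(T + d\right) - \left(\left(T + d\right) + 11\right)\right) = 2 \left(2 d \left(T + d\right) - \left(11 + T + d\right)\right) = 2 \left(-11 - T - d + 2 d \left(T + d\right)\right) = -22 - 2 T - 2 d + 4 d \left(T + d\right)$)
$\left(I{\left(-97,f{\left(4 \right)} \right)} + 32255\right) \left(-16399 + 30039\right) = \left(\left(-22 - 2 - -194 + 4 \left(-97\right)^{2} + 4 \cdot 1 \left(-97\right)\right) + 32255\right) \left(-16399 + 30039\right) = \left(\left(-22 - 2 + 194 + 4 \cdot 9409 - 388\right) + 32255\right) 13640 = \left(\left(-22 - 2 + 194 + 37636 - 388\right) + 32255\right) 13640 = \left(37418 + 32255\right) 13640 = 69673 \cdot 13640 = 950339720$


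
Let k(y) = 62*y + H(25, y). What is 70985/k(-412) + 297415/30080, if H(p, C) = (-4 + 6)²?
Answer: 54607503/7682432 ≈ 7.1081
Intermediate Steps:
H(p, C) = 4 (H(p, C) = 2² = 4)
k(y) = 4 + 62*y (k(y) = 62*y + 4 = 4 + 62*y)
70985/k(-412) + 297415/30080 = 70985/(4 + 62*(-412)) + 297415/30080 = 70985/(4 - 25544) + 297415*(1/30080) = 70985/(-25540) + 59483/6016 = 70985*(-1/25540) + 59483/6016 = -14197/5108 + 59483/6016 = 54607503/7682432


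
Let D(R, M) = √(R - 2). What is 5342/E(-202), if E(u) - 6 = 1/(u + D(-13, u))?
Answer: 1307251504/1467061 + 5342*I*√15/1467061 ≈ 891.07 + 0.014103*I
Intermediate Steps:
D(R, M) = √(-2 + R)
E(u) = 6 + 1/(u + I*√15) (E(u) = 6 + 1/(u + √(-2 - 13)) = 6 + 1/(u + √(-15)) = 6 + 1/(u + I*√15))
5342/E(-202) = 5342/(((1 + 6*(-202) + 6*I*√15)/(-202 + I*√15))) = 5342/(((1 - 1212 + 6*I*√15)/(-202 + I*√15))) = 5342/(((-1211 + 6*I*√15)/(-202 + I*√15))) = 5342*((-202 + I*√15)/(-1211 + 6*I*√15)) = 5342*(-202 + I*√15)/(-1211 + 6*I*√15)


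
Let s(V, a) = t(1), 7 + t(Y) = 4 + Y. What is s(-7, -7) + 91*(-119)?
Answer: -10831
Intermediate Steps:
t(Y) = -3 + Y (t(Y) = -7 + (4 + Y) = -3 + Y)
s(V, a) = -2 (s(V, a) = -3 + 1 = -2)
s(-7, -7) + 91*(-119) = -2 + 91*(-119) = -2 - 10829 = -10831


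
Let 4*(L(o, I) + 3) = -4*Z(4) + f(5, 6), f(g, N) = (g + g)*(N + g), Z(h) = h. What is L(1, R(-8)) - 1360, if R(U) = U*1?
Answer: -2679/2 ≈ -1339.5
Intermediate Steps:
R(U) = U
f(g, N) = 2*g*(N + g) (f(g, N) = (2*g)*(N + g) = 2*g*(N + g))
L(o, I) = 41/2 (L(o, I) = -3 + (-4*4 + 2*5*(6 + 5))/4 = -3 + (-16 + 2*5*11)/4 = -3 + (-16 + 110)/4 = -3 + (¼)*94 = -3 + 47/2 = 41/2)
L(1, R(-8)) - 1360 = 41/2 - 1360 = -2679/2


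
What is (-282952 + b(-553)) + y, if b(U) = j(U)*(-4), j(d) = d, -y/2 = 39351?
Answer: -359442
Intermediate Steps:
y = -78702 (y = -2*39351 = -78702)
b(U) = -4*U (b(U) = U*(-4) = -4*U)
(-282952 + b(-553)) + y = (-282952 - 4*(-553)) - 78702 = (-282952 + 2212) - 78702 = -280740 - 78702 = -359442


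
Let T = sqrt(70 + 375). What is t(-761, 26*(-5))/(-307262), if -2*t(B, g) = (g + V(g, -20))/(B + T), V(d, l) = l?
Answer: 19025/59268381704 + 25*sqrt(445)/59268381704 ≈ 3.2990e-7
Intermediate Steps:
T = sqrt(445) ≈ 21.095
t(B, g) = -(-20 + g)/(2*(B + sqrt(445))) (t(B, g) = -(g - 20)/(2*(B + sqrt(445))) = -(-20 + g)/(2*(B + sqrt(445))))
t(-761, 26*(-5))/(-307262) = ((10 - 13*(-5))/(-761 + sqrt(445)))/(-307262) = ((10 - 1/2*(-130))/(-761 + sqrt(445)))*(-1/307262) = ((10 + 65)/(-761 + sqrt(445)))*(-1/307262) = (75/(-761 + sqrt(445)))*(-1/307262) = -75/(307262*(-761 + sqrt(445)))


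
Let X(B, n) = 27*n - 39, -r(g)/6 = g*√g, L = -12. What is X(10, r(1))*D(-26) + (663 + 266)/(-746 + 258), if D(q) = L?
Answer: 1176127/488 ≈ 2410.1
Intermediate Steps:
r(g) = -6*g^(3/2) (r(g) = -6*g*√g = -6*g^(3/2))
X(B, n) = -39 + 27*n
D(q) = -12
X(10, r(1))*D(-26) + (663 + 266)/(-746 + 258) = (-39 + 27*(-6*1^(3/2)))*(-12) + (663 + 266)/(-746 + 258) = (-39 + 27*(-6*1))*(-12) + 929/(-488) = (-39 + 27*(-6))*(-12) + 929*(-1/488) = (-39 - 162)*(-12) - 929/488 = -201*(-12) - 929/488 = 2412 - 929/488 = 1176127/488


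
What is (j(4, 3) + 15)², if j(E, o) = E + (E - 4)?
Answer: 361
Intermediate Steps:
j(E, o) = -4 + 2*E (j(E, o) = E + (-4 + E) = -4 + 2*E)
(j(4, 3) + 15)² = ((-4 + 2*4) + 15)² = ((-4 + 8) + 15)² = (4 + 15)² = 19² = 361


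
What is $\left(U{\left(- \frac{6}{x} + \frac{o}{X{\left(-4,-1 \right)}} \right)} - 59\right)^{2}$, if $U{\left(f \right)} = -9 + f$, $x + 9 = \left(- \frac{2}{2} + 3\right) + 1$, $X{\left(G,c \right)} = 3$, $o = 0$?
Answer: $4489$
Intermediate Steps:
$x = -6$ ($x = -9 + \left(\left(- \frac{2}{2} + 3\right) + 1\right) = -9 + \left(\left(\left(-2\right) \frac{1}{2} + 3\right) + 1\right) = -9 + \left(\left(-1 + 3\right) + 1\right) = -9 + \left(2 + 1\right) = -9 + 3 = -6$)
$\left(U{\left(- \frac{6}{x} + \frac{o}{X{\left(-4,-1 \right)}} \right)} - 59\right)^{2} = \left(\left(-9 + \left(- \frac{6}{-6} + \frac{0}{3}\right)\right) - 59\right)^{2} = \left(\left(-9 + \left(\left(-6\right) \left(- \frac{1}{6}\right) + 0 \cdot \frac{1}{3}\right)\right) - 59\right)^{2} = \left(\left(-9 + \left(1 + 0\right)\right) - 59\right)^{2} = \left(\left(-9 + 1\right) - 59\right)^{2} = \left(-8 - 59\right)^{2} = \left(-67\right)^{2} = 4489$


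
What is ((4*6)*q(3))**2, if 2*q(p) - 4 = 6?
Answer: 14400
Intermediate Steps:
q(p) = 5 (q(p) = 2 + (1/2)*6 = 2 + 3 = 5)
((4*6)*q(3))**2 = ((4*6)*5)**2 = (24*5)**2 = 120**2 = 14400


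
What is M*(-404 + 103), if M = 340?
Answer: -102340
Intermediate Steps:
M*(-404 + 103) = 340*(-404 + 103) = 340*(-301) = -102340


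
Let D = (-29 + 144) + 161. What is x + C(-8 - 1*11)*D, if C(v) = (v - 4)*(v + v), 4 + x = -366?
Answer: 240854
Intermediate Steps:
x = -370 (x = -4 - 366 = -370)
C(v) = 2*v*(-4 + v) (C(v) = (-4 + v)*(2*v) = 2*v*(-4 + v))
D = 276 (D = 115 + 161 = 276)
x + C(-8 - 1*11)*D = -370 + (2*(-8 - 1*11)*(-4 + (-8 - 1*11)))*276 = -370 + (2*(-8 - 11)*(-4 + (-8 - 11)))*276 = -370 + (2*(-19)*(-4 - 19))*276 = -370 + (2*(-19)*(-23))*276 = -370 + 874*276 = -370 + 241224 = 240854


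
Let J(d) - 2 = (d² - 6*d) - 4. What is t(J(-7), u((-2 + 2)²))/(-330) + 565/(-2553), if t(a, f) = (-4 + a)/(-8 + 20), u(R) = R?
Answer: -163627/673992 ≈ -0.24277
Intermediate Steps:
J(d) = -2 + d² - 6*d (J(d) = 2 + ((d² - 6*d) - 4) = 2 + (-4 + d² - 6*d) = -2 + d² - 6*d)
t(a, f) = -⅓ + a/12 (t(a, f) = (-4 + a)/12 = (-4 + a)*(1/12) = -⅓ + a/12)
t(J(-7), u((-2 + 2)²))/(-330) + 565/(-2553) = (-⅓ + (-2 + (-7)² - 6*(-7))/12)/(-330) + 565/(-2553) = (-⅓ + (-2 + 49 + 42)/12)*(-1/330) + 565*(-1/2553) = (-⅓ + (1/12)*89)*(-1/330) - 565/2553 = (-⅓ + 89/12)*(-1/330) - 565/2553 = (85/12)*(-1/330) - 565/2553 = -17/792 - 565/2553 = -163627/673992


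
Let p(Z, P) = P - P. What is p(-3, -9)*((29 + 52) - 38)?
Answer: 0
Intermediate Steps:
p(Z, P) = 0
p(-3, -9)*((29 + 52) - 38) = 0*((29 + 52) - 38) = 0*(81 - 38) = 0*43 = 0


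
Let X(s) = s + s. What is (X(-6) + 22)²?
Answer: 100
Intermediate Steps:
X(s) = 2*s
(X(-6) + 22)² = (2*(-6) + 22)² = (-12 + 22)² = 10² = 100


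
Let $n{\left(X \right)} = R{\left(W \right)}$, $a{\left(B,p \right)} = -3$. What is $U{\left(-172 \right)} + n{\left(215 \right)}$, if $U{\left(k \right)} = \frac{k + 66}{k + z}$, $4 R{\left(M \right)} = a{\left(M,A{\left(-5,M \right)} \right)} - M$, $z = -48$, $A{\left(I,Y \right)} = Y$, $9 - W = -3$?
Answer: $- \frac{719}{220} \approx -3.2682$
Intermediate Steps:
$W = 12$ ($W = 9 - -3 = 9 + 3 = 12$)
$R{\left(M \right)} = - \frac{3}{4} - \frac{M}{4}$ ($R{\left(M \right)} = \frac{-3 - M}{4} = - \frac{3}{4} - \frac{M}{4}$)
$n{\left(X \right)} = - \frac{15}{4}$ ($n{\left(X \right)} = - \frac{3}{4} - 3 = - \frac{15}{4}$)
$U{\left(k \right)} = \frac{66 + k}{-48 + k}$ ($U{\left(k \right)} = \frac{k + 66}{k - 48} = \frac{66 + k}{-48 + k}$)
$U{\left(-172 \right)} + n{\left(215 \right)} = \frac{66 - 172}{-48 - 172} - \frac{15}{4} = \frac{1}{-220} \left(-106\right) - \frac{15}{4} = \left(- \frac{1}{220}\right) \left(-106\right) - \frac{15}{4} = \frac{53}{110} - \frac{15}{4} = - \frac{719}{220}$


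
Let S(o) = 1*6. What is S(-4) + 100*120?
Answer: 12006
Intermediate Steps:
S(o) = 6
S(-4) + 100*120 = 6 + 100*120 = 6 + 12000 = 12006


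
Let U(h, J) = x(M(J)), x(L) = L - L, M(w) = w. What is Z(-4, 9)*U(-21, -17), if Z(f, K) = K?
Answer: 0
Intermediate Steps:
x(L) = 0
U(h, J) = 0
Z(-4, 9)*U(-21, -17) = 9*0 = 0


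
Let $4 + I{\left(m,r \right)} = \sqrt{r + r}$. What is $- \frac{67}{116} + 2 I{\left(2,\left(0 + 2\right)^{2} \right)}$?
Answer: $- \frac{995}{116} + 4 \sqrt{2} \approx -2.9207$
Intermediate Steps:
$I{\left(m,r \right)} = -4 + \sqrt{2} \sqrt{r}$ ($I{\left(m,r \right)} = -4 + \sqrt{r + r} = -4 + \sqrt{2 r} = -4 + \sqrt{2} \sqrt{r}$)
$- \frac{67}{116} + 2 I{\left(2,\left(0 + 2\right)^{2} \right)} = - \frac{67}{116} + 2 \left(-4 + \sqrt{2} \sqrt{\left(0 + 2\right)^{2}}\right) = \left(-67\right) \frac{1}{116} + 2 \left(-4 + \sqrt{2} \sqrt{2^{2}}\right) = - \frac{67}{116} + 2 \left(-4 + \sqrt{2} \sqrt{4}\right) = - \frac{67}{116} + 2 \left(-4 + \sqrt{2} \cdot 2\right) = - \frac{67}{116} + 2 \left(-4 + 2 \sqrt{2}\right) = - \frac{67}{116} - \left(8 - 4 \sqrt{2}\right) = - \frac{995}{116} + 4 \sqrt{2}$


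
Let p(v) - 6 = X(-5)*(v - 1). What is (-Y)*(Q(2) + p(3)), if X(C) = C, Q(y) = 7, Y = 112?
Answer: -336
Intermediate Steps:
p(v) = 11 - 5*v (p(v) = 6 - 5*(v - 1) = 6 - 5*(-1 + v) = 6 + (5 - 5*v) = 11 - 5*v)
(-Y)*(Q(2) + p(3)) = (-1*112)*(7 + (11 - 5*3)) = -112*(7 + (11 - 15)) = -112*(7 - 4) = -112*3 = -336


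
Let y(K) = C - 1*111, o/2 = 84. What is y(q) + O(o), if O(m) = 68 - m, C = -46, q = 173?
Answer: -257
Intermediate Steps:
o = 168 (o = 2*84 = 168)
y(K) = -157 (y(K) = -46 - 1*111 = -46 - 111 = -157)
y(q) + O(o) = -157 + (68 - 1*168) = -157 + (68 - 168) = -157 - 100 = -257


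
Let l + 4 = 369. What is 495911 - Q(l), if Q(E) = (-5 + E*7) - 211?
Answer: 493572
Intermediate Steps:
l = 365 (l = -4 + 369 = 365)
Q(E) = -216 + 7*E (Q(E) = (-5 + 7*E) - 211 = -216 + 7*E)
495911 - Q(l) = 495911 - (-216 + 7*365) = 495911 - (-216 + 2555) = 495911 - 1*2339 = 495911 - 2339 = 493572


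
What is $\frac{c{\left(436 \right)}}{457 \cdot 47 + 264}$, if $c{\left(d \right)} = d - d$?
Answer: $0$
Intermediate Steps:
$c{\left(d \right)} = 0$
$\frac{c{\left(436 \right)}}{457 \cdot 47 + 264} = \frac{0}{457 \cdot 47 + 264} = \frac{0}{21479 + 264} = \frac{0}{21743} = 0 \cdot \frac{1}{21743} = 0$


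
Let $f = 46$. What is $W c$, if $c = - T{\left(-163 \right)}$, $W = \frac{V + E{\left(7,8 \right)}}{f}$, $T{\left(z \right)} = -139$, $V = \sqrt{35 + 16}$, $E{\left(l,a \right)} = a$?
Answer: $\frac{556}{23} + \frac{139 \sqrt{51}}{46} \approx 45.753$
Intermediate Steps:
$V = \sqrt{51} \approx 7.1414$
$W = \frac{4}{23} + \frac{\sqrt{51}}{46}$ ($W = \frac{\sqrt{51} + 8}{46} = \left(8 + \sqrt{51}\right) \frac{1}{46} = \frac{4}{23} + \frac{\sqrt{51}}{46} \approx 0.32916$)
$c = 139$ ($c = \left(-1\right) \left(-139\right) = 139$)
$W c = \left(\frac{4}{23} + \frac{\sqrt{51}}{46}\right) 139 = \frac{556}{23} + \frac{139 \sqrt{51}}{46}$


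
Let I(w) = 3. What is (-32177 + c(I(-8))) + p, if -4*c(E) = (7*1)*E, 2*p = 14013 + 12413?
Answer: -75877/4 ≈ -18969.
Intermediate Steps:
p = 13213 (p = (14013 + 12413)/2 = (½)*26426 = 13213)
c(E) = -7*E/4 (c(E) = -7*1*E/4 = -7*E/4)
(-32177 + c(I(-8))) + p = (-32177 - 7/4*3) + 13213 = (-32177 - 21/4) + 13213 = -128729/4 + 13213 = -75877/4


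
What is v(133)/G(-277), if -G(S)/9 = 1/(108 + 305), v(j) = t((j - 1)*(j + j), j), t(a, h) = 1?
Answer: -413/9 ≈ -45.889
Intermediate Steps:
v(j) = 1
G(S) = -9/413 (G(S) = -9/(108 + 305) = -9/413)
v(133)/G(-277) = 1/(-9/413) = 1*(-413/9) = -413/9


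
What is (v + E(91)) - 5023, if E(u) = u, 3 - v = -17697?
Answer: 12768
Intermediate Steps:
v = 17700 (v = 3 - 1*(-17697) = 3 + 17697 = 17700)
(v + E(91)) - 5023 = (17700 + 91) - 5023 = 17791 - 5023 = 12768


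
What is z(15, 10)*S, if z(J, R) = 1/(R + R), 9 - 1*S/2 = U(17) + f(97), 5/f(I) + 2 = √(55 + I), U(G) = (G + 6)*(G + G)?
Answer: -57207/740 - √38/148 ≈ -77.348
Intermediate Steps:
U(G) = 2*G*(6 + G) (U(G) = (6 + G)*(2*G) = 2*G*(6 + G))
f(I) = 5/(-2 + √(55 + I))
S = -1546 - 10/(-2 + 2*√38) (S = 18 - 2*(2*17*(6 + 17) + 5/(-2 + √(55 + 97))) = 18 - 2*(2*17*23 + 5/(-2 + √152)) = 18 - 2*(782 + 5/(-2 + 2*√38)) = 18 + (-1564 - 10/(-2 + 2*√38)) = -1546 - 10/(-2 + 2*√38) ≈ -1547.0)
z(J, R) = 1/(2*R)
z(15, 10)*S = ((½)/10)*(-57207/37 - 5*√38/37) = ((½)*(⅒))*(-57207/37 - 5*√38/37) = (-57207/37 - 5*√38/37)/20 = -57207/740 - √38/148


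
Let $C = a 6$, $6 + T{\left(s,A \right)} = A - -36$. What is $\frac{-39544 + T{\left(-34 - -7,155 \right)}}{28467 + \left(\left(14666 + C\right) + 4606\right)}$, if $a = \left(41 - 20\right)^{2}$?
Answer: $- \frac{39359}{50385} \approx -0.78117$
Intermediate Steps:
$a = 441$ ($a = 21^{2} = 441$)
$T{\left(s,A \right)} = 30 + A$ ($T{\left(s,A \right)} = -6 + \left(A - -36\right) = -6 + \left(A + 36\right) = -6 + \left(36 + A\right) = 30 + A$)
$C = 2646$ ($C = 441 \cdot 6 = 2646$)
$\frac{-39544 + T{\left(-34 - -7,155 \right)}}{28467 + \left(\left(14666 + C\right) + 4606\right)} = \frac{-39544 + \left(30 + 155\right)}{28467 + \left(\left(14666 + 2646\right) + 4606\right)} = \frac{-39544 + 185}{28467 + \left(17312 + 4606\right)} = - \frac{39359}{28467 + 21918} = - \frac{39359}{50385}$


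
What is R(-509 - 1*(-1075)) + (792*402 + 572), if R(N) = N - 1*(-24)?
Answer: 319546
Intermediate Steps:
R(N) = 24 + N (R(N) = N + 24 = 24 + N)
R(-509 - 1*(-1075)) + (792*402 + 572) = (24 + (-509 - 1*(-1075))) + (792*402 + 572) = (24 + (-509 + 1075)) + (318384 + 572) = (24 + 566) + 318956 = 590 + 318956 = 319546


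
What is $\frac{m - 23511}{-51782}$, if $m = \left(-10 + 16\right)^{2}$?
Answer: $\frac{23475}{51782} \approx 0.45334$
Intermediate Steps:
$m = 36$ ($m = 6^{2} = 36$)
$\frac{m - 23511}{-51782} = \frac{36 - 23511}{-51782} = \left(36 - 23511\right) \left(- \frac{1}{51782}\right) = \left(-23475\right) \left(- \frac{1}{51782}\right) = \frac{23475}{51782}$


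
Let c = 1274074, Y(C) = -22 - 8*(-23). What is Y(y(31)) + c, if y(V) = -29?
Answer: 1274236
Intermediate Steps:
Y(C) = 162 (Y(C) = -22 + 184 = 162)
Y(y(31)) + c = 162 + 1274074 = 1274236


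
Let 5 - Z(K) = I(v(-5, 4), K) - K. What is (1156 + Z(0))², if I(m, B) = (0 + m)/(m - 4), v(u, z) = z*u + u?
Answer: 1131918736/841 ≈ 1.3459e+6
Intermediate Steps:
v(u, z) = u + u*z (v(u, z) = u*z + u = u + u*z)
I(m, B) = m/(-4 + m)
Z(K) = 120/29 + K (Z(K) = 5 - ((-5*(1 + 4))/(-4 - 5*(1 + 4)) - K) = 5 - ((-5*5)/(-4 - 5*5) - K) = 5 - (-25/(-4 - 25) - K) = 5 - (-25/(-29) - K) = 5 - (-25*(-1/29) - K) = 5 - (25/29 - K) = 5 + (-25/29 + K) = 120/29 + K)
(1156 + Z(0))² = (1156 + (120/29 + 0))² = (1156 + 120/29)² = (33644/29)² = 1131918736/841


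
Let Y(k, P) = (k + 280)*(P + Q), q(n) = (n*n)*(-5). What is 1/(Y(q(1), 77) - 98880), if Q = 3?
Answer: -1/76880 ≈ -1.3007e-5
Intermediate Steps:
q(n) = -5*n**2 (q(n) = n**2*(-5) = -5*n**2)
Y(k, P) = (3 + P)*(280 + k) (Y(k, P) = (k + 280)*(P + 3) = (280 + k)*(3 + P) = (3 + P)*(280 + k))
1/(Y(q(1), 77) - 98880) = 1/((840 + 3*(-5*1**2) + 280*77 + 77*(-5*1**2)) - 98880) = 1/((840 + 3*(-5*1) + 21560 + 77*(-5*1)) - 98880) = 1/((840 + 3*(-5) + 21560 + 77*(-5)) - 98880) = 1/((840 - 15 + 21560 - 385) - 98880) = 1/(22000 - 98880) = 1/(-76880) = -1/76880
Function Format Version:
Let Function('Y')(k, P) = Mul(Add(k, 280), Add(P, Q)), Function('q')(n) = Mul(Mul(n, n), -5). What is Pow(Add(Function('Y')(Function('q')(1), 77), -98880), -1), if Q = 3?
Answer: Rational(-1, 76880) ≈ -1.3007e-5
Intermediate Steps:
Function('q')(n) = Mul(-5, Pow(n, 2)) (Function('q')(n) = Mul(Pow(n, 2), -5) = Mul(-5, Pow(n, 2)))
Function('Y')(k, P) = Mul(Add(3, P), Add(280, k)) (Function('Y')(k, P) = Mul(Add(k, 280), Add(P, 3)) = Mul(Add(280, k), Add(3, P)) = Mul(Add(3, P), Add(280, k)))
Pow(Add(Function('Y')(Function('q')(1), 77), -98880), -1) = Pow(Add(Add(840, Mul(3, Mul(-5, Pow(1, 2))), Mul(280, 77), Mul(77, Mul(-5, Pow(1, 2)))), -98880), -1) = Pow(Add(Add(840, Mul(3, Mul(-5, 1)), 21560, Mul(77, Mul(-5, 1))), -98880), -1) = Pow(Add(Add(840, Mul(3, -5), 21560, Mul(77, -5)), -98880), -1) = Pow(Add(Add(840, -15, 21560, -385), -98880), -1) = Pow(Add(22000, -98880), -1) = Pow(-76880, -1) = Rational(-1, 76880)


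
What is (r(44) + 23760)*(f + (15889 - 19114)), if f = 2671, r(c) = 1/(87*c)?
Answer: -25194058837/1914 ≈ -1.3163e+7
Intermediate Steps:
r(c) = 1/(87*c)
(r(44) + 23760)*(f + (15889 - 19114)) = ((1/87)/44 + 23760)*(2671 + (15889 - 19114)) = ((1/87)*(1/44) + 23760)*(2671 - 3225) = (1/3828 + 23760)*(-554) = (90953281/3828)*(-554) = -25194058837/1914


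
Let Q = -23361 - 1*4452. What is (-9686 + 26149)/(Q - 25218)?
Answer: -16463/53031 ≈ -0.31044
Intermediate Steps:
Q = -27813 (Q = -23361 - 4452 = -27813)
(-9686 + 26149)/(Q - 25218) = (-9686 + 26149)/(-27813 - 25218) = 16463/(-53031) = 16463*(-1/53031) = -16463/53031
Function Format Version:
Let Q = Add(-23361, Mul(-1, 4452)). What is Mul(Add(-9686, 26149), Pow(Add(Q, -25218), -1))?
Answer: Rational(-16463, 53031) ≈ -0.31044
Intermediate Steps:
Q = -27813 (Q = Add(-23361, -4452) = -27813)
Mul(Add(-9686, 26149), Pow(Add(Q, -25218), -1)) = Mul(Add(-9686, 26149), Pow(Add(-27813, -25218), -1)) = Mul(16463, Pow(-53031, -1)) = Mul(16463, Rational(-1, 53031)) = Rational(-16463, 53031)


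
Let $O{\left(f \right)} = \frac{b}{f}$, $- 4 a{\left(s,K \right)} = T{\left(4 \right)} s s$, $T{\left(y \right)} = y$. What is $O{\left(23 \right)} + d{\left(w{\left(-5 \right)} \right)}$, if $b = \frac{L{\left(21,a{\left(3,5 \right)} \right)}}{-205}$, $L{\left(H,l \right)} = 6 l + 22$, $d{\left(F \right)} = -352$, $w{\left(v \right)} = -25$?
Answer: $- \frac{1659648}{4715} \approx -351.99$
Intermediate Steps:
$a{\left(s,K \right)} = - s^{2}$ ($a{\left(s,K \right)} = - \frac{4 s s}{4} = - \frac{4 s^{2}}{4} = - s^{2}$)
$L{\left(H,l \right)} = 22 + 6 l$
$b = \frac{32}{205}$ ($b = \frac{22 + 6 \left(- 3^{2}\right)}{-205} = \left(22 + 6 \left(\left(-1\right) 9\right)\right) \left(- \frac{1}{205}\right) = \left(22 + 6 \left(-9\right)\right) \left(- \frac{1}{205}\right) = \left(22 - 54\right) \left(- \frac{1}{205}\right) = \left(-32\right) \left(- \frac{1}{205}\right) = \frac{32}{205} \approx 0.1561$)
$O{\left(f \right)} = \frac{32}{205 f}$
$O{\left(23 \right)} + d{\left(w{\left(-5 \right)} \right)} = \frac{32}{205 \cdot 23} - 352 = \frac{32}{205} \cdot \frac{1}{23} - 352 = \frac{32}{4715} - 352 = - \frac{1659648}{4715}$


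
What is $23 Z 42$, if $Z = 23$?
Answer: $22218$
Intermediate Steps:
$23 Z 42 = 23 \cdot 23 \cdot 42 = 529 \cdot 42 = 22218$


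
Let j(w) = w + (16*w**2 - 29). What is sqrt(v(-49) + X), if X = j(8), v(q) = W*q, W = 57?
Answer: I*sqrt(1790) ≈ 42.308*I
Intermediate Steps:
j(w) = -29 + w + 16*w**2 (j(w) = w + (-29 + 16*w**2) = -29 + w + 16*w**2)
v(q) = 57*q
X = 1003 (X = -29 + 8 + 16*8**2 = -29 + 8 + 16*64 = -29 + 8 + 1024 = 1003)
sqrt(v(-49) + X) = sqrt(57*(-49) + 1003) = sqrt(-2793 + 1003) = sqrt(-1790) = I*sqrt(1790)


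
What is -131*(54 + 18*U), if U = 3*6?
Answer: -49518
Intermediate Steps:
U = 18
-131*(54 + 18*U) = -131*(54 + 18*18) = -131*(54 + 324) = -131*378 = -49518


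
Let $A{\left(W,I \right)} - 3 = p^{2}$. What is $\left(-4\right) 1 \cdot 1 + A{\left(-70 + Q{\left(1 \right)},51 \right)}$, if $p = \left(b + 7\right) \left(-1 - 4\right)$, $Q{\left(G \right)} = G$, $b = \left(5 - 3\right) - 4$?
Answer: $624$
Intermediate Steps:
$b = -2$ ($b = 2 - 4 = -2$)
$p = -25$ ($p = \left(-2 + 7\right) \left(-1 - 4\right) = 5 \left(-5\right) = -25$)
$A{\left(W,I \right)} = 628$ ($A{\left(W,I \right)} = 3 + \left(-25\right)^{2} = 3 + 625 = 628$)
$\left(-4\right) 1 \cdot 1 + A{\left(-70 + Q{\left(1 \right)},51 \right)} = \left(-4\right) 1 \cdot 1 + 628 = \left(-4\right) 1 + 628 = -4 + 628 = 624$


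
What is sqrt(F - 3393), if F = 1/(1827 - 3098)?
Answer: 2*I*sqrt(1370298146)/1271 ≈ 58.249*I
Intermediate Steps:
F = -1/1271 (F = 1/(-1271) = -1/1271 ≈ -0.00078678)
sqrt(F - 3393) = sqrt(-1/1271 - 3393) = sqrt(-4312504/1271) = 2*I*sqrt(1370298146)/1271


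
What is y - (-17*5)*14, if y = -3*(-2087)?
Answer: 7451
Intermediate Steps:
y = 6261
y - (-17*5)*14 = 6261 - (-17*5)*14 = 6261 - (-85)*14 = 6261 - 1*(-1190) = 6261 + 1190 = 7451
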